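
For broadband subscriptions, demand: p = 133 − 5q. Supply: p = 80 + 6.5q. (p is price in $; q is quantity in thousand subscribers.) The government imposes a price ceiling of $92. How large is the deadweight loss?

Competitive equilibrium: 133 − 5q = 80 + 6.5q → q* = 4.6087, p* = 109.9565.
At the ceiling p = 92, quantity supplied = (92 − 80)/6.5 = 1.8462.
Willingness to pay at q' = 1.8462: 133 − 5·1.8462 = 123.769.
Δq = 4.6087 − 1.8462 = 2.7625; wedge = 123.769 − 92 = 31.769.
The triangle = ½ × 2.7625 × 31.769 = $43.88 thousand.

$43.88 thousand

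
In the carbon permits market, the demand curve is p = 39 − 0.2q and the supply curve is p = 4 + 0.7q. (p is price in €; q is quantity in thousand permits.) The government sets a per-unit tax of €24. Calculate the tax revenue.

Competitive equilibrium: 39 − 0.2q = 4 + 0.7q → q* = 38.8889, p* = 31.2222.
With the tax, the buyer price exceeds the seller price by 24: (39 − 0.2q) − (4 + 0.7q) = 24 → q' = 12.2222.
Tax revenue = 24 × 12.2222 = €293.33 thousand.

€293.33 thousand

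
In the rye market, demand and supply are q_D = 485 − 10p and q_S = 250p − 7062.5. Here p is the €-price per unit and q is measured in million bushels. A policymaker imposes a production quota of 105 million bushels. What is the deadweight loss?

In inverse form: demand p = 48.5 − 0.1q, supply p = 28.25 + 0.004q.
Competitive equilibrium: 48.5 − 0.1q = 28.25 + 0.004q → q* = 194.7115, p* = 29.0288.
At q = 105: demand price = 48.5 − 0.1·105 = 38; supply price = 28.25 + 0.004·105 = 28.67.
Δq = 194.7115 − 105 = 89.7115; wedge = 38 − 28.67 = 9.33.
DWL = ½ × 89.7115 × 9.33 = €418.50 million.

€418.50 million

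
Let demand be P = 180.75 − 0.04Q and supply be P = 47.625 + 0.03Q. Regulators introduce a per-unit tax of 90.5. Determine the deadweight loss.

Competitive equilibrium: 180.75 − 0.04Q = 47.625 + 0.03Q → Q* = 1901.78571, P* = 104.67857.
With the tax, the buyer price exceeds the seller price by 90.5: (180.75 − 0.04Q) − (47.625 + 0.03Q) = 90.5 → Q' = 608.92857.
ΔQ = 1901.78571 − 608.92857 = 1292.85714; the wedge equals the tax, 90.5.
Welfare loss = ½ × 1292.85714 × 90.5 = 58501.79.

58501.79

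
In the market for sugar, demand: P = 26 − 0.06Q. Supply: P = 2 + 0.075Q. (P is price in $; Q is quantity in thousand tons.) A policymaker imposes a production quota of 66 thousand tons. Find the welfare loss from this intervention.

$843.36 thousand

Competitive equilibrium: 26 − 0.06Q = 2 + 0.075Q → Q* = 177.7778, P* = 15.3333.
At Q = 66: demand price = 26 − 0.06·66 = 22.04; supply price = 2 + 0.075·66 = 6.95.
ΔQ = 177.7778 − 66 = 111.7778; wedge = 22.04 − 6.95 = 15.09.
DWL = ½ × 111.7778 × 15.09 = $843.36 thousand.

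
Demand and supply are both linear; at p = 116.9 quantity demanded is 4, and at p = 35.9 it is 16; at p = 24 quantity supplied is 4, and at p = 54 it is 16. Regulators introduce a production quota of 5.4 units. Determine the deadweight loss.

Demand slope = (35.9 − 116.9)/(16 − 4) = −6.75, so p = 143.9 − 6.75q.
Supply slope = (54 − 24)/(16 − 4) = 2.5, so p = 14 + 2.5q.
Competitive equilibrium: 143.9 − 6.75q = 14 + 2.5q → q* = 14.0432, p* = 49.1081.
At q = 5.4: demand price = 143.9 − 6.75·5.4 = 107.45; supply price = 14 + 2.5·5.4 = 27.5.
Δq = 14.0432 − 5.4 = 8.6432; wedge = 107.45 − 27.5 = 79.95.
Welfare loss = ½ × 8.6432 × 79.95 = 345.51.

345.51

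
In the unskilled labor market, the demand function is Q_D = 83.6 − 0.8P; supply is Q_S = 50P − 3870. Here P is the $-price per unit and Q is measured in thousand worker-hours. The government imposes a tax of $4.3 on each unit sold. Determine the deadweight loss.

In inverse form: demand P = 104.5 − 1.25Q, supply P = 77.4 + 0.02Q.
Competitive equilibrium: 104.5 − 1.25Q = 77.4 + 0.02Q → Q* = 21.3386, P* = 77.8268.
With the tax, the buyer price exceeds the seller price by 4.3: (104.5 − 1.25Q) − (77.4 + 0.02Q) = 4.3 → Q' = 17.9528.
ΔQ = 21.3386 − 17.9528 = 3.3858; the wedge equals the tax, 4.3.
The triangle = ½ × 3.3858 × 4.3 = $7.28 thousand.

$7.28 thousand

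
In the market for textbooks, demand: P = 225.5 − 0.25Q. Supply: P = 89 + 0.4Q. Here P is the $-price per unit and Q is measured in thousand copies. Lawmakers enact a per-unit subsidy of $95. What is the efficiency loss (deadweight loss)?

Competitive equilibrium: 225.5 − 0.25Q = 89 + 0.4Q → Q* = 210, P* = 173.
The subsidy lowers effective supply by 95: P = 0.4Q − 6.
New quantity: 225.5 − 0.25Q = 0.4Q − 6 → Q' = 356.1538.
Overproduction ΔQ = 356.1538 − 210 = 146.1538; wedge = subsidy = 95.
Deadweight loss = ½ × 146.1538 × 95 = $6942.31 thousand.

$6942.31 thousand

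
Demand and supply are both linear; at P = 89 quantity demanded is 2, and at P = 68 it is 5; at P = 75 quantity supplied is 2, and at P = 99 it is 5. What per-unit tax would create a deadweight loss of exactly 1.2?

6

Demand slope = (68 − 89)/(5 − 2) = −7, so P = 103 − 7Q.
Supply slope = (99 − 75)/(5 − 2) = 8, so P = 59 + 8Q.
Competitive equilibrium: 103 − 7Q = 59 + 8Q → Q* = 2.9333, P* = 82.4667.
A tax t gives ΔQ = t/15 and wedge t, so DWL = t²/30.
t²/30 = 1.2 → t² = 36 → t = 6.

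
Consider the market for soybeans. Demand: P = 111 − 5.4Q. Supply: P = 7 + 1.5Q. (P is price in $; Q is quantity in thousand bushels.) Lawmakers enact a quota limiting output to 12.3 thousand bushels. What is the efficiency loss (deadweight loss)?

Competitive equilibrium: 111 − 5.4Q = 7 + 1.5Q → Q* = 15.0725, P* = 29.6087.
At Q = 12.3: demand price = 111 − 5.4·12.3 = 44.58; supply price = 7 + 1.5·12.3 = 25.45.
ΔQ = 15.0725 − 12.3 = 2.7725; wedge = 44.58 − 25.45 = 19.13.
Welfare loss = ½ × 2.7725 × 19.13 = $26.52 thousand.

$26.52 thousand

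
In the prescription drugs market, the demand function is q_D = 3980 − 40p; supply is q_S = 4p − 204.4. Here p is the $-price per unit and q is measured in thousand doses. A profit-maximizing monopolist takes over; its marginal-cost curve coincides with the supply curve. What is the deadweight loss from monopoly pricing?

In inverse form: demand p = 99.5 − 0.025q, supply p = 51.1 + 0.25q.
Competitive equilibrium: 99.5 − 0.025q = 51.1 + 0.25q → q* = 176, p* = 95.1.
Marginal revenue: MR = 99.5 − 0.05q. Set MR = MC: 99.5 − 0.05q = 51.1 + 0.25q → q_m = 161.3333.
Price p_m = 99.5 − 0.025·161.3333 = 95.4667; MC(q_m) = 51.1 + 0.25·161.3333 = 91.4333.
Competitive q* = 176, so Δq = 14.6667; wedge = 95.4667 − 91.4333 = 4.0334.
The triangle = ½ × 14.6667 × 4.0334 = $29.58 thousand.

$29.58 thousand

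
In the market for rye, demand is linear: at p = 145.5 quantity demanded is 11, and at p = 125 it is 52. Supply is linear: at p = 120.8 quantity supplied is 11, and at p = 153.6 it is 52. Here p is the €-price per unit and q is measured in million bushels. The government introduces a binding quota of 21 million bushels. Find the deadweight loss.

€52.65 million

Demand slope = (125 − 145.5)/(52 − 11) = −0.5, so p = 151 − 0.5q.
Supply slope = (153.6 − 120.8)/(52 − 11) = 0.8, so p = 112 + 0.8q.
Competitive equilibrium: 151 − 0.5q = 112 + 0.8q → q* = 30, p* = 136.
At q = 21: demand price = 151 − 0.5·21 = 140.5; supply price = 112 + 0.8·21 = 128.8.
Δq = 30 − 21 = 9; wedge = 140.5 − 128.8 = 11.7.
Welfare loss = ½ × 9 × 11.7 = €52.65 million.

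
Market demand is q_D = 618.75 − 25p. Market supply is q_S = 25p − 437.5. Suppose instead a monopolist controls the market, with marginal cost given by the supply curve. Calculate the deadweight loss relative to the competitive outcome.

In inverse form: demand p = 24.75 − 0.04q, supply p = 17.5 + 0.04q.
Competitive equilibrium: 24.75 − 0.04q = 17.5 + 0.04q → q* = 90.625, p* = 21.125.
Marginal revenue: MR = 24.75 − 0.08q. Set MR = MC: 24.75 − 0.08q = 17.5 + 0.04q → q_m = 60.4167.
Price p_m = 24.75 − 0.04·60.4167 = 22.3333; MC(q_m) = 17.5 + 0.04·60.4167 = 19.9167.
Competitive q* = 90.625, so Δq = 30.2083; wedge = 22.3333 − 19.9167 = 2.4166.
DWL = ½ × 30.2083 × 2.4166 = 36.50.

36.50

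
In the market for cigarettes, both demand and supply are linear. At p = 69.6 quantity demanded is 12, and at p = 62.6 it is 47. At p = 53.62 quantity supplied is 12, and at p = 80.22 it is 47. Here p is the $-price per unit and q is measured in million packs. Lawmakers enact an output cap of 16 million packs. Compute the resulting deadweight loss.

$76.76 million

Demand slope = (62.6 − 69.6)/(47 − 12) = −0.2, so p = 72 − 0.2q.
Supply slope = (80.22 − 53.62)/(47 − 12) = 0.76, so p = 44.5 + 0.76q.
Competitive equilibrium: 72 − 0.2q = 44.5 + 0.76q → q* = 28.6458, p* = 66.2708.
At q = 16: demand price = 72 − 0.2·16 = 68.8; supply price = 44.5 + 0.76·16 = 56.66.
Δq = 28.6458 − 16 = 12.6458; wedge = 68.8 − 56.66 = 12.14.
DWL = ½ × 12.6458 × 12.14 = $76.76 million.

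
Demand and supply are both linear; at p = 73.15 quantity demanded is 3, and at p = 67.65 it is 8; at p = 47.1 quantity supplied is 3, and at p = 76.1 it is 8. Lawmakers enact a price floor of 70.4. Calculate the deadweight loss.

Demand slope = (67.65 − 73.15)/(8 − 3) = −1.1, so p = 76.45 − 1.1q.
Supply slope = (76.1 − 47.1)/(8 − 3) = 5.8, so p = 29.7 + 5.8q.
Competitive equilibrium: 76.45 − 1.1q = 29.7 + 5.8q → q* = 6.7754, p* = 68.9971.
At the floor p = 70.4, quantity demanded = (76.45 − 70.4)/1.1 = 5.5.
Sellers' marginal cost at q' = 5.5: 29.7 + 5.8·5.5 = 61.6.
Δq = 6.7754 − 5.5 = 1.2754; wedge = 70.4 − 61.6 = 8.8.
DWL = ½ × 1.2754 × 8.8 = 5.61.

5.61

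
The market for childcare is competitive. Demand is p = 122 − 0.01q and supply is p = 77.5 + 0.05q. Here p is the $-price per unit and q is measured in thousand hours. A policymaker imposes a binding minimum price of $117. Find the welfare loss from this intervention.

$1752.08 thousand

Competitive equilibrium: 122 − 0.01q = 77.5 + 0.05q → q* = 741.6667, p* = 114.5833.
At the floor p = 117, quantity demanded = (122 − 117)/0.01 = 500.
Sellers' marginal cost at q' = 500: 77.5 + 0.05·500 = 102.5.
Δq = 741.6667 − 500 = 241.6667; wedge = 117 − 102.5 = 14.5.
Welfare loss = ½ × 241.6667 × 14.5 = $1752.08 thousand.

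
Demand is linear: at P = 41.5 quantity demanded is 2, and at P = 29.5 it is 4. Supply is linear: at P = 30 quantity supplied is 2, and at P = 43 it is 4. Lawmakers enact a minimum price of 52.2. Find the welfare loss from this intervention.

45.68

Demand slope = (29.5 − 41.5)/(4 − 2) = −6, so P = 53.5 − 6Q.
Supply slope = (43 − 30)/(4 − 2) = 6.5, so P = 17 + 6.5Q.
Competitive equilibrium: 53.5 − 6Q = 17 + 6.5Q → Q* = 2.92, P* = 35.98.
At the floor P = 52.2, quantity demanded = (53.5 − 52.2)/6 = 0.216667.
Sellers' marginal cost at Q' = 0.216667: 17 + 6.5·0.216667 = 18.408336.
ΔQ = 2.92 − 0.216667 = 2.703333; wedge = 52.2 − 18.408336 = 33.791664.
DWL = ½ × 2.703333 × 33.791664 = 45.68.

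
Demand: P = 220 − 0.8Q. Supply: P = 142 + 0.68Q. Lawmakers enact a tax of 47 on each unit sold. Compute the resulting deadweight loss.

746.28

Competitive equilibrium: 220 − 0.8Q = 142 + 0.68Q → Q* = 52.7027, P* = 177.8378.
With the tax, the buyer price exceeds the seller price by 47: (220 − 0.8Q) − (142 + 0.68Q) = 47 → Q' = 20.9459.
ΔQ = 52.7027 − 20.9459 = 31.7568; the wedge equals the tax, 47.
DWL = ½ × 31.7568 × 47 = 746.28.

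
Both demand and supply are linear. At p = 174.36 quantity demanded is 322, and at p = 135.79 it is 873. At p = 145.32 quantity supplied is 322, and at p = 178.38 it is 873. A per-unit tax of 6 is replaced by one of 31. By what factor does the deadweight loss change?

Demand slope = (135.79 − 174.36)/(873 − 322) = −0.07, so p = 196.9 − 0.07q.
Supply slope = (178.38 − 145.32)/(873 − 322) = 0.06, so p = 126 + 0.06q.
Competitive equilibrium: 196.9 − 0.07q = 126 + 0.06q → q* = 545.3846, p* = 158.7231.
For a per-unit tax t: Δq = t/0.13, so DWL = ½·t·(t/0.13) = t²/0.26.
At t = 6: DWL = 138.462. At t = 31: DWL = 3696.154.
Ratio = (31/6)² = 26.694.

26.694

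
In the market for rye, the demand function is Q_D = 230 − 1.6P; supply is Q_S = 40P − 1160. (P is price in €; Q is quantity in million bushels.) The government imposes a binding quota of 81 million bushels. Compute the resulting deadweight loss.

€2966.47 million

In inverse form: demand P = 143.75 − 0.625Q, supply P = 29 + 0.025Q.
Competitive equilibrium: 143.75 − 0.625Q = 29 + 0.025Q → Q* = 176.5385, P* = 33.4135.
At Q = 81: demand price = 143.75 − 0.625·81 = 93.125; supply price = 29 + 0.025·81 = 31.025.
ΔQ = 176.5385 − 81 = 95.5385; wedge = 93.125 − 31.025 = 62.1.
The triangle = ½ × 95.5385 × 62.1 = €2966.47 million.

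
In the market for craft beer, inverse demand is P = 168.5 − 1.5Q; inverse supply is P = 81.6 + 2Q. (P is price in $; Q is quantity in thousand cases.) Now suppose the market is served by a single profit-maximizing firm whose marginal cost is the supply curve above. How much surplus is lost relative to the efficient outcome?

Competitive equilibrium: 168.5 − 1.5Q = 81.6 + 2Q → Q* = 24.8286, P* = 131.2571.
Marginal revenue: MR = 168.5 − 3Q. Set MR = MC: 168.5 − 3Q = 81.6 + 2Q → Q_m = 17.38.
Price P_m = 168.5 − 1.5·17.38 = 142.43; MC(Q_m) = 81.6 + 2·17.38 = 116.36.
Competitive Q* = 24.8286, so ΔQ = 7.4486; wedge = 142.43 − 116.36 = 26.07.
Welfare loss = ½ × 7.4486 × 26.07 = $97.09 thousand.

$97.09 thousand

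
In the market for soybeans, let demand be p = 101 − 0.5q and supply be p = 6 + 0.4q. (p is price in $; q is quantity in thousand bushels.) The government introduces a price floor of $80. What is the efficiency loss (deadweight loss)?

Competitive equilibrium: 101 − 0.5q = 6 + 0.4q → q* = 105.5556, p* = 48.2222.
At the floor p = 80, quantity demanded = (101 − 80)/0.5 = 42.
Sellers' marginal cost at q' = 42: 6 + 0.4·42 = 22.8.
Δq = 105.5556 − 42 = 63.5556; wedge = 80 − 22.8 = 57.2.
Welfare loss = ½ × 63.5556 × 57.2 = $1817.69 thousand.

$1817.69 thousand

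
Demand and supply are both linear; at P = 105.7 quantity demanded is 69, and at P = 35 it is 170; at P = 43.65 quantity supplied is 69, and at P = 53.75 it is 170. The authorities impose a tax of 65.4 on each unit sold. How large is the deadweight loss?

Demand slope = (35 − 105.7)/(170 − 69) = −0.7, so P = 154 − 0.7Q.
Supply slope = (53.75 − 43.65)/(170 − 69) = 0.1, so P = 36.75 + 0.1Q.
Competitive equilibrium: 154 − 0.7Q = 36.75 + 0.1Q → Q* = 146.5625, P* = 51.4063.
With the tax, the buyer price exceeds the seller price by 65.4: (154 − 0.7Q) − (36.75 + 0.1Q) = 65.4 → Q' = 64.8125.
ΔQ = 146.5625 − 64.8125 = 81.75; the wedge equals the tax, 65.4.
Deadweight loss = ½ × 81.75 × 65.4 = 2673.225.

2673.225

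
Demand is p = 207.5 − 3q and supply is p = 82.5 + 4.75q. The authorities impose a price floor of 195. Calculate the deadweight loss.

554.51

Competitive equilibrium: 207.5 − 3q = 82.5 + 4.75q → q* = 16.12903, p* = 159.1129.
At the floor p = 195, quantity demanded = (207.5 − 195)/3 = 4.16667.
Sellers' marginal cost at q' = 4.16667: 82.5 + 4.75·4.16667 = 102.29168.
Δq = 16.12903 − 4.16667 = 11.96236; wedge = 195 − 102.29168 = 92.70832.
Welfare loss = ½ × 11.96236 × 92.70832 = 554.51.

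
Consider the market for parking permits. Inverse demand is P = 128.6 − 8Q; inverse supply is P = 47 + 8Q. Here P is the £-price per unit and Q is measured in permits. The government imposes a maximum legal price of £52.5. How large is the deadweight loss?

Competitive equilibrium: 128.6 − 8Q = 47 + 8Q → Q* = 5.1, P* = 87.8.
At the ceiling P = 52.5, quantity supplied = (52.5 − 47)/8 = 0.6875.
Willingness to pay at Q' = 0.6875: 128.6 − 8·0.6875 = 123.1.
ΔQ = 5.1 − 0.6875 = 4.4125; wedge = 123.1 − 52.5 = 70.6.
DWL = ½ × 4.4125 × 70.6 = £155.76.

£155.76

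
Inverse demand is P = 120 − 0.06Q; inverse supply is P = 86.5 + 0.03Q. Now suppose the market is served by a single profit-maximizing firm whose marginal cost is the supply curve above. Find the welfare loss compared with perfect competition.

997.56

Competitive equilibrium: 120 − 0.06Q = 86.5 + 0.03Q → Q* = 372.2222, P* = 97.6667.
Marginal revenue: MR = 120 − 0.12Q. Set MR = MC: 120 − 0.12Q = 86.5 + 0.03Q → Q_m = 223.3333.
Price P_m = 120 − 0.06·223.3333 = 106.6; MC(Q_m) = 86.5 + 0.03·223.3333 = 93.2.
Competitive Q* = 372.2222, so ΔQ = 148.8889; wedge = 106.6 − 93.2 = 13.4.
DWL = ½ × 148.8889 × 13.4 = 997.56.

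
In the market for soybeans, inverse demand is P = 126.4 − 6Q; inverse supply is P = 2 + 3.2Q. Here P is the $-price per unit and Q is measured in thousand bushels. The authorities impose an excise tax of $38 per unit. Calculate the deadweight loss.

$78.48 thousand

Competitive equilibrium: 126.4 − 6Q = 2 + 3.2Q → Q* = 13.5217, P* = 45.2696.
With the tax, the buyer price exceeds the seller price by 38: (126.4 − 6Q) − (2 + 3.2Q) = 38 → Q' = 9.3913.
ΔQ = 13.5217 − 9.3913 = 4.1304; the wedge equals the tax, 38.
Welfare loss = ½ × 4.1304 × 38 = $78.48 thousand.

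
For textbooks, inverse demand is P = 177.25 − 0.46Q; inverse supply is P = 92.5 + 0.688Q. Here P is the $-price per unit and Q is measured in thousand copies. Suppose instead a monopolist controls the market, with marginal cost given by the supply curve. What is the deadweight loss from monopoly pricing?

$256.01 thousand

Competitive equilibrium: 177.25 − 0.46Q = 92.5 + 0.688Q → Q* = 73.824, P* = 143.2909.
Marginal revenue: MR = 177.25 − 0.92Q. Set MR = MC: 177.25 − 0.92Q = 92.5 + 0.688Q → Q_m = 52.7052.
Price P_m = 177.25 − 0.46·52.7052 = 153.0056; MC(Q_m) = 92.5 + 0.688·52.7052 = 128.7612.
Competitive Q* = 73.824, so ΔQ = 21.1188; wedge = 153.0056 − 128.7612 = 24.2444.
The triangle = ½ × 21.1188 × 24.2444 = $256.01 thousand.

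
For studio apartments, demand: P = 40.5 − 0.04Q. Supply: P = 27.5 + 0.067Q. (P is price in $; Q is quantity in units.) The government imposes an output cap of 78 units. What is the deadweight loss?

Competitive equilibrium: 40.5 − 0.04Q = 27.5 + 0.067Q → Q* = 121.4953, P* = 35.6402.
At Q = 78: demand price = 40.5 − 0.04·78 = 37.38; supply price = 27.5 + 0.067·78 = 32.726.
ΔQ = 121.4953 − 78 = 43.4953; wedge = 37.38 − 32.726 = 4.654.
The triangle = ½ × 43.4953 × 4.654 = $101.21.

$101.21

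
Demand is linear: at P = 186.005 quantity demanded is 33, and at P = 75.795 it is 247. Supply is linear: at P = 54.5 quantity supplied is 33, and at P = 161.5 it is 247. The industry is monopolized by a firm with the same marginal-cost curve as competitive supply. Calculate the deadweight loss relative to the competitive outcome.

Demand slope = (75.795 − 186.005)/(247 − 33) = −0.515, so P = 203 − 0.515Q.
Supply slope = (161.5 − 54.5)/(247 − 33) = 0.5, so P = 38 + 0.5Q.
Competitive equilibrium: 203 − 0.515Q = 38 + 0.5Q → Q* = 162.5616, P* = 119.2808.
Marginal revenue: MR = 203 − 1.03Q. Set MR = MC: 203 − 1.03Q = 38 + 0.5Q → Q_m = 107.8431.
Price P_m = 203 − 0.515·107.8431 = 147.4608; MC(Q_m) = 38 + 0.5·107.8431 = 91.9216.
Competitive Q* = 162.5616, so ΔQ = 54.7185; wedge = 147.4608 − 91.9216 = 55.5392.
Deadweight loss = ½ × 54.7185 × 55.5392 = 1519.51.

1519.51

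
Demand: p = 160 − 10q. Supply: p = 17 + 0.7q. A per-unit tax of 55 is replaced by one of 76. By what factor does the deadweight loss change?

Competitive equilibrium: 160 − 10q = 17 + 0.7q → q* = 13.3645, p* = 26.3551.
For a per-unit tax t: Δq = t/10.7, so DWL = ½·t·(t/10.7) = t²/21.4.
At t = 55: DWL = 141.355. At t = 76: DWL = 269.907.
Ratio = (76/55)² = 1.909.

1.909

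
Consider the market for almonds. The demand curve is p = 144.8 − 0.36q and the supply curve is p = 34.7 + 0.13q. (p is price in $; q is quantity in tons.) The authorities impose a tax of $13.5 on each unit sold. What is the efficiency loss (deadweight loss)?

Competitive equilibrium: 144.8 − 0.36q = 34.7 + 0.13q → q* = 224.6939, p* = 63.9102.
With the tax, the buyer price exceeds the seller price by 13.5: (144.8 − 0.36q) − (34.7 + 0.13q) = 13.5 → q' = 197.1429.
Δq = 224.6939 − 197.1429 = 27.551; the wedge equals the tax, 13.5.
Welfare loss = ½ × 27.551 × 13.5 = $185.97.

$185.97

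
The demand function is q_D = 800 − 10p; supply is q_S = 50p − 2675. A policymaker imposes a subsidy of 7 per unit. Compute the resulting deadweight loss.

In inverse form: demand p = 80 − 0.1q, supply p = 53.5 + 0.02q.
Competitive equilibrium: 80 − 0.1q = 53.5 + 0.02q → q* = 220.8333, p* = 57.9167.
The subsidy lowers effective supply by 7: p = 46.5 + 0.02q.
New quantity: 80 − 0.1q = 46.5 + 0.02q → q' = 279.1667.
Overproduction Δq = 279.1667 − 220.8333 = 58.3334; wedge = subsidy = 7.
DWL = ½ × 58.3334 × 7 = 204.17.

204.17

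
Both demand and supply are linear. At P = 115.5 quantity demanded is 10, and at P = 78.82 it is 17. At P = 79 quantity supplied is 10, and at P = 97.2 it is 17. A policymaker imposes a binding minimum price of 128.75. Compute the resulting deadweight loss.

Demand slope = (78.82 − 115.5)/(17 − 10) = −5.24, so P = 167.9 − 5.24Q.
Supply slope = (97.2 − 79)/(17 − 10) = 2.6, so P = 53 + 2.6Q.
Competitive equilibrium: 167.9 − 5.24Q = 53 + 2.6Q → Q* = 14.6556, P* = 91.1046.
At the floor P = 128.75, quantity demanded = (167.9 − 128.75)/5.24 = 7.4714.
Sellers' marginal cost at Q' = 7.4714: 53 + 2.6·7.4714 = 72.4256.
ΔQ = 14.6556 − 7.4714 = 7.1842; wedge = 128.75 − 72.4256 = 56.3244.
DWL = ½ × 7.1842 × 56.3244 = 202.32.

202.32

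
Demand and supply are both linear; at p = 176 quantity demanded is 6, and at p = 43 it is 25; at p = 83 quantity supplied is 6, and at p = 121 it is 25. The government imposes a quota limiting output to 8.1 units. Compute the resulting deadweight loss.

305.045

Demand slope = (43 − 176)/(25 − 6) = −7, so p = 218 − 7q.
Supply slope = (121 − 83)/(25 − 6) = 2, so p = 71 + 2q.
Competitive equilibrium: 218 − 7q = 71 + 2q → q* = 16.33333, p* = 103.66667.
At q = 8.1: demand price = 218 − 7·8.1 = 161.3; supply price = 71 + 2·8.1 = 87.2.
Δq = 16.33333 − 8.1 = 8.23333; wedge = 161.3 − 87.2 = 74.1.
DWL = ½ × 8.23333 × 74.1 = 305.045.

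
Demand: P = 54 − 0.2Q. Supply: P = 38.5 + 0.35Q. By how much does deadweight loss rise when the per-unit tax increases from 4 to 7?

Competitive equilibrium: 54 − 0.2Q = 38.5 + 0.35Q → Q* = 28.1818, P* = 48.3636.
For a per-unit tax t: ΔQ = t/0.55, so DWL = ½·t·(t/0.55) = t²/1.1.
At t = 4: DWL = 14.545. At t = 7: DWL = 44.545.
Increase = 44.545 − 14.545 = 30.

30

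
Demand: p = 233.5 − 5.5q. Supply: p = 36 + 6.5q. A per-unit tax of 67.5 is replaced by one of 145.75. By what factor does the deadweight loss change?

4.662

Competitive equilibrium: 233.5 − 5.5q = 36 + 6.5q → q* = 16.4583, p* = 142.9792.
For a per-unit tax t: Δq = t/12, so DWL = ½·t·(t/12) = t²/24.
At t = 67.5: DWL = 189.844. At t = 145.75: DWL = 885.128.
Ratio = (145.75/67.5)² = 4.662.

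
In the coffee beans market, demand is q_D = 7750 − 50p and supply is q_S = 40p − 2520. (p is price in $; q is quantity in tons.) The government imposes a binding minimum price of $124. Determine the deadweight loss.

In inverse form: demand p = 155 − 0.02q, supply p = 63 + 0.025q.
Competitive equilibrium: 155 − 0.02q = 63 + 0.025q → q* = 2044.4444, p* = 114.1111.
At the floor p = 124, quantity demanded = (155 − 124)/0.02 = 1550.
Sellers' marginal cost at q' = 1550: 63 + 0.025·1550 = 101.75.
Δq = 2044.4444 − 1550 = 494.4444; wedge = 124 − 101.75 = 22.25.
The triangle = ½ × 494.4444 × 22.25 = $5500.69.

$5500.69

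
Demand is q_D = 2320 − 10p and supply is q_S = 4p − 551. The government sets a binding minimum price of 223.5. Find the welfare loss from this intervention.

5943.21

In inverse form: demand p = 232 − 0.1q, supply p = 137.75 + 0.25q.
Competitive equilibrium: 232 − 0.1q = 137.75 + 0.25q → q* = 269.2857, p* = 205.0714.
At the floor p = 223.5, quantity demanded = (232 − 223.5)/0.1 = 85.
Sellers' marginal cost at q' = 85: 137.75 + 0.25·85 = 159.
Δq = 269.2857 − 85 = 184.2857; wedge = 223.5 − 159 = 64.5.
Deadweight loss = ½ × 184.2857 × 64.5 = 5943.21.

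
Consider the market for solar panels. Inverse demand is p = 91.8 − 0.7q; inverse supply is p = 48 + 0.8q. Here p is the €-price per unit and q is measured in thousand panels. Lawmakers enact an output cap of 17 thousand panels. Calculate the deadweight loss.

Competitive equilibrium: 91.8 − 0.7q = 48 + 0.8q → q* = 29.2, p* = 71.36.
At q = 17: demand price = 91.8 − 0.7·17 = 79.9; supply price = 48 + 0.8·17 = 61.6.
Δq = 29.2 − 17 = 12.2; wedge = 79.9 − 61.6 = 18.3.
Welfare loss = ½ × 12.2 × 18.3 = €111.63 thousand.

€111.63 thousand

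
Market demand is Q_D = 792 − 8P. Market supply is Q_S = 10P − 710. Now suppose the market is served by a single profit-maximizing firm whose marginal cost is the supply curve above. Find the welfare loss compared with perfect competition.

222.22

In inverse form: demand P = 99 − 0.125Q, supply P = 71 + 0.1Q.
Competitive equilibrium: 99 − 0.125Q = 71 + 0.1Q → Q* = 124.4444, P* = 83.4444.
Marginal revenue: MR = 99 − 0.25Q. Set MR = MC: 99 − 0.25Q = 71 + 0.1Q → Q_m = 80.
Price P_m = 99 − 0.125·80 = 89; MC(Q_m) = 71 + 0.1·80 = 79.
Competitive Q* = 124.4444, so ΔQ = 44.4444; wedge = 89 − 79 = 10.
Deadweight loss = ½ × 44.4444 × 10 = 222.22.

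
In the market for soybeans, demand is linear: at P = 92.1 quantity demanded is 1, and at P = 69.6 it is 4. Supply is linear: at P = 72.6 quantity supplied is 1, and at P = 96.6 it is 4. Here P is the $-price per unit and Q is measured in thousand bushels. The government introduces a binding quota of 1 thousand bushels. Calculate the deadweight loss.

$12.27 thousand

Demand slope = (69.6 − 92.1)/(4 − 1) = −7.5, so P = 99.6 − 7.5Q.
Supply slope = (96.6 − 72.6)/(4 − 1) = 8, so P = 64.6 + 8Q.
Competitive equilibrium: 99.6 − 7.5Q = 64.6 + 8Q → Q* = 2.2581, P* = 82.6645.
At Q = 1: demand price = 99.6 − 7.5·1 = 92.1; supply price = 64.6 + 8·1 = 72.6.
ΔQ = 2.2581 − 1 = 1.2581; wedge = 92.1 − 72.6 = 19.5.
The triangle = ½ × 1.2581 × 19.5 = $12.27 thousand.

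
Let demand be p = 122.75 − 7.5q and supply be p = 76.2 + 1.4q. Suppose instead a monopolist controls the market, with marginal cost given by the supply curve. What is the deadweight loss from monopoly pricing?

25.46

Competitive equilibrium: 122.75 − 7.5q = 76.2 + 1.4q → q* = 5.2303, p* = 83.5225.
Marginal revenue: MR = 122.75 − 15q. Set MR = MC: 122.75 − 15q = 76.2 + 1.4q → q_m = 2.8384.
Price p_m = 122.75 − 7.5·2.8384 = 101.462; MC(q_m) = 76.2 + 1.4·2.8384 = 80.1738.
Competitive q* = 5.2303, so Δq = 2.3919; wedge = 101.462 − 80.1738 = 21.2882.
The triangle = ½ × 2.3919 × 21.2882 = 25.46.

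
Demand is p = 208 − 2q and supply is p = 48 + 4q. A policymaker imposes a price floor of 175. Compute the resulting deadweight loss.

Competitive equilibrium: 208 − 2q = 48 + 4q → q* = 26.6667, p* = 154.6667.
At the floor p = 175, quantity demanded = (208 − 175)/2 = 16.5.
Sellers' marginal cost at q' = 16.5: 48 + 4·16.5 = 114.
Δq = 26.6667 − 16.5 = 10.1667; wedge = 175 − 114 = 61.
The triangle = ½ × 10.1667 × 61 = 310.08.

310.08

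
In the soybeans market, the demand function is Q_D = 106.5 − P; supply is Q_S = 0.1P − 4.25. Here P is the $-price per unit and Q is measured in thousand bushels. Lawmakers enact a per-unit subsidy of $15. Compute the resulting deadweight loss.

$10.23 thousand

In inverse form: demand P = 106.5 − Q, supply P = 42.5 + 10Q.
Competitive equilibrium: 106.5 − Q = 42.5 + 10Q → Q* = 5.8182, P* = 100.6818.
The subsidy lowers effective supply by 15: P = 27.5 + 10Q.
New quantity: 106.5 − Q = 27.5 + 10Q → Q' = 7.1818.
Overproduction ΔQ = 7.1818 − 5.8182 = 1.3636; wedge = subsidy = 15.
Welfare loss = ½ × 1.3636 × 15 = $10.23 thousand.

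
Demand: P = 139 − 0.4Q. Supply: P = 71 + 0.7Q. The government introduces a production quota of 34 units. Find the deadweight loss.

425.62

Competitive equilibrium: 139 − 0.4Q = 71 + 0.7Q → Q* = 61.8182, P* = 114.2727.
At Q = 34: demand price = 139 − 0.4·34 = 125.4; supply price = 71 + 0.7·34 = 94.8.
ΔQ = 61.8182 − 34 = 27.8182; wedge = 125.4 − 94.8 = 30.6.
Deadweight loss = ½ × 27.8182 × 30.6 = 425.62.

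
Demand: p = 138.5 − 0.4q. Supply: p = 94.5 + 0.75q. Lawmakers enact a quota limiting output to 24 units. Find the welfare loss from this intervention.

116.94

Competitive equilibrium: 138.5 − 0.4q = 94.5 + 0.75q → q* = 38.2609, p* = 123.1957.
At q = 24: demand price = 138.5 − 0.4·24 = 128.9; supply price = 94.5 + 0.75·24 = 112.5.
Δq = 38.2609 − 24 = 14.2609; wedge = 128.9 − 112.5 = 16.4.
The triangle = ½ × 14.2609 × 16.4 = 116.94.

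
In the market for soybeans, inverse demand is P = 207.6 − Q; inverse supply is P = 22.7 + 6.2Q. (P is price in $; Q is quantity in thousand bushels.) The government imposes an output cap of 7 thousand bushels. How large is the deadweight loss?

$1256.27 thousand

Competitive equilibrium: 207.6 − Q = 22.7 + 6.2Q → Q* = 25.6806, P* = 181.9194.
At Q = 7: demand price = 207.6 − 1·7 = 200.6; supply price = 22.7 + 6.2·7 = 66.1.
ΔQ = 25.6806 − 7 = 18.6806; wedge = 200.6 − 66.1 = 134.5.
The triangle = ½ × 18.6806 × 134.5 = $1256.27 thousand.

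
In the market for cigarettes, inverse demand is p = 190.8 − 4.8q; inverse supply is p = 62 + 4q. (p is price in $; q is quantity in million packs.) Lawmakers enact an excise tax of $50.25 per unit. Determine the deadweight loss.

Competitive equilibrium: 190.8 − 4.8q = 62 + 4q → q* = 14.6364, p* = 120.5455.
With the tax, the buyer price exceeds the seller price by 50.25: (190.8 − 4.8q) − (62 + 4q) = 50.25 → q' = 8.9261.
Δq = 14.6364 − 8.9261 = 5.7103; the wedge equals the tax, 50.25.
The triangle = ½ × 5.7103 × 50.25 = $143.47 million.

$143.47 million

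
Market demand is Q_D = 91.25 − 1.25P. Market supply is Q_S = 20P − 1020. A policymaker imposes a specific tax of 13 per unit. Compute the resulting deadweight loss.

99.41

In inverse form: demand P = 73 − 0.8Q, supply P = 51 + 0.05Q.
Competitive equilibrium: 73 − 0.8Q = 51 + 0.05Q → Q* = 25.8824, P* = 52.2941.
With the tax, the buyer price exceeds the seller price by 13: (73 − 0.8Q) − (51 + 0.05Q) = 13 → Q' = 10.5882.
ΔQ = 25.8824 − 10.5882 = 15.2942; the wedge equals the tax, 13.
Deadweight loss = ½ × 15.2942 × 13 = 99.41.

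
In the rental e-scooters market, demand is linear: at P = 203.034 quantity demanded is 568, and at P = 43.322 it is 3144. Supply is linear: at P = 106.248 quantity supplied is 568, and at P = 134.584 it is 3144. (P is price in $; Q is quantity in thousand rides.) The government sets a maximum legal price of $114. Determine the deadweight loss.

$14080.81 thousand

Demand slope = (43.322 − 203.034)/(3144 − 568) = −0.062, so P = 238.25 − 0.062Q.
Supply slope = (134.584 − 106.248)/(3144 − 568) = 0.011, so P = 100 + 0.011Q.
Competitive equilibrium: 238.25 − 0.062Q = 100 + 0.011Q → Q* = 1893.83562, P* = 120.83219.
At the ceiling P = 114, quantity supplied = (114 − 100)/0.011 = 1272.72727.
Willingness to pay at Q' = 1272.72727: 238.25 − 0.062·1272.72727 = 159.34091.
ΔQ = 1893.83562 − 1272.72727 = 621.10835; wedge = 159.34091 − 114 = 45.34091.
DWL = ½ × 621.10835 × 45.34091 = $14080.81 thousand.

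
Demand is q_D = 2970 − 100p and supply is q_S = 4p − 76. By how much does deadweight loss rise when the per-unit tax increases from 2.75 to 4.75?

In inverse form: demand p = 29.7 − 0.01q, supply p = 19 + 0.25q.
Competitive equilibrium: 29.7 − 0.01q = 19 + 0.25q → q* = 41.1538, p* = 29.2885.
For a per-unit tax t: Δq = t/0.26, so DWL = ½·t·(t/0.26) = t²/0.52.
At t = 2.75: DWL = 14.543. At t = 4.75: DWL = 43.389.
Increase = 43.389 − 14.543 = 28.85.

28.85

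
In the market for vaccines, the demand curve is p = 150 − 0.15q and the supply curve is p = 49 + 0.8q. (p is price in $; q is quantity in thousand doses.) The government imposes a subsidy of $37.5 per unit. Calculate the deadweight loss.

Competitive equilibrium: 150 − 0.15q = 49 + 0.8q → q* = 106.3158, p* = 134.0526.
The subsidy lowers effective supply by 37.5: p = 11.5 + 0.8q.
New quantity: 150 − 0.15q = 11.5 + 0.8q → q' = 145.7895.
Overproduction Δq = 145.7895 − 106.3158 = 39.4737; wedge = subsidy = 37.5.
The triangle = ½ × 39.4737 × 37.5 = $740.13 thousand.

$740.13 thousand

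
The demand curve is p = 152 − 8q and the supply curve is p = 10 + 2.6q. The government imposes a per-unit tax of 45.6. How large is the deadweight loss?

Competitive equilibrium: 152 − 8q = 10 + 2.6q → q* = 13.3962, p* = 44.8302.
With the tax, the buyer price exceeds the seller price by 45.6: (152 − 8q) − (10 + 2.6q) = 45.6 → q' = 9.0943.
Δq = 13.3962 − 9.0943 = 4.3019; the wedge equals the tax, 45.6.
DWL = ½ × 4.3019 × 45.6 = 98.08.

98.08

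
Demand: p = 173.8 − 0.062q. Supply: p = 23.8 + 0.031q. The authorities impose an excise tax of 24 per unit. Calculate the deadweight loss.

Competitive equilibrium: 173.8 − 0.062q = 23.8 + 0.031q → q* = 1612.9032, p* = 73.8.
With the tax, the buyer price exceeds the seller price by 24: (173.8 − 0.062q) − (23.8 + 0.031q) = 24 → q' = 1354.8387.
Δq = 1612.9032 − 1354.8387 = 258.0645; the wedge equals the tax, 24.
DWL = ½ × 258.0645 × 24 = 3096.77.

3096.77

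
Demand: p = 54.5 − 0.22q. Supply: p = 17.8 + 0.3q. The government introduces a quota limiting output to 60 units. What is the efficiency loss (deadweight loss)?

29.09

Competitive equilibrium: 54.5 − 0.22q = 17.8 + 0.3q → q* = 70.5769, p* = 38.9731.
At q = 60: demand price = 54.5 − 0.22·60 = 41.3; supply price = 17.8 + 0.3·60 = 35.8.
Δq = 70.5769 − 60 = 10.5769; wedge = 41.3 − 35.8 = 5.5.
Welfare loss = ½ × 10.5769 × 5.5 = 29.09.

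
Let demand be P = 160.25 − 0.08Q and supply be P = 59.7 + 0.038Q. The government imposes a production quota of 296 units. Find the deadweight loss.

18246.81

Competitive equilibrium: 160.25 − 0.08Q = 59.7 + 0.038Q → Q* = 852.1186, P* = 92.0805.
At Q = 296: demand price = 160.25 − 0.08·296 = 136.57; supply price = 59.7 + 0.038·296 = 70.948.
ΔQ = 852.1186 − 296 = 556.1186; wedge = 136.57 − 70.948 = 65.622.
Deadweight loss = ½ × 556.1186 × 65.622 = 18246.81.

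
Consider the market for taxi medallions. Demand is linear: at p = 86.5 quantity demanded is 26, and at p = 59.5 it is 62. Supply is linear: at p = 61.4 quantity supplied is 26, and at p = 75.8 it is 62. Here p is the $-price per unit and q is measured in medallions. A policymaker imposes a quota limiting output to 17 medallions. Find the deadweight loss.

Demand slope = (59.5 − 86.5)/(62 − 26) = −0.75, so p = 106 − 0.75q.
Supply slope = (75.8 − 61.4)/(62 − 26) = 0.4, so p = 51 + 0.4q.
Competitive equilibrium: 106 − 0.75q = 51 + 0.4q → q* = 47.8261, p* = 70.1304.
At q = 17: demand price = 106 − 0.75·17 = 93.25; supply price = 51 + 0.4·17 = 57.8.
Δq = 47.8261 − 17 = 30.8261; wedge = 93.25 − 57.8 = 35.45.
DWL = ½ × 30.8261 × 35.45 = $546.39.

$546.39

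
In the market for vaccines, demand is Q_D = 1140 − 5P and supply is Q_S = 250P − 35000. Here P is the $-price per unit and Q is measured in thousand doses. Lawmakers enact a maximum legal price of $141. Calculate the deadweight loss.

In inverse form: demand P = 228 − 0.2Q, supply P = 140 + 0.004Q.
Competitive equilibrium: 228 − 0.2Q = 140 + 0.004Q → Q* = 431.3725, P* = 141.7255.
At the ceiling P = 141, quantity supplied = (141 − 140)/0.004 = 250.
Willingness to pay at Q' = 250: 228 − 0.2·250 = 178.
ΔQ = 431.3725 − 250 = 181.3725; wedge = 178 − 141 = 37.
Deadweight loss = ½ × 181.3725 × 37 = $3355.39 thousand.

$3355.39 thousand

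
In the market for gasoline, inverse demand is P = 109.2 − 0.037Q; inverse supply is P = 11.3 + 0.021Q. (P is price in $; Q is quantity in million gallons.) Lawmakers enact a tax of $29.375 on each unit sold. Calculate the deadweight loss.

Competitive equilibrium: 109.2 − 0.037Q = 11.3 + 0.021Q → Q* = 1687.931, P* = 46.7466.
With the tax, the buyer price exceeds the seller price by 29.375: (109.2 − 0.037Q) − (11.3 + 0.021Q) = 29.375 → Q' = 1181.4655.
ΔQ = 1687.931 − 1181.4655 = 506.4655; the wedge equals the tax, 29.375.
Welfare loss = ½ × 506.4655 × 29.375 = $7438.71 million.

$7438.71 million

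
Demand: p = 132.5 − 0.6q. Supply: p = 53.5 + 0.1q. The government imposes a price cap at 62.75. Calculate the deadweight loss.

145.04

Competitive equilibrium: 132.5 − 0.6q = 53.5 + 0.1q → q* = 112.8571, p* = 64.7857.
At the ceiling p = 62.75, quantity supplied = (62.75 − 53.5)/0.1 = 92.5.
Willingness to pay at q' = 92.5: 132.5 − 0.6·92.5 = 77.
Δq = 112.8571 − 92.5 = 20.3571; wedge = 77 − 62.75 = 14.25.
DWL = ½ × 20.3571 × 14.25 = 145.04.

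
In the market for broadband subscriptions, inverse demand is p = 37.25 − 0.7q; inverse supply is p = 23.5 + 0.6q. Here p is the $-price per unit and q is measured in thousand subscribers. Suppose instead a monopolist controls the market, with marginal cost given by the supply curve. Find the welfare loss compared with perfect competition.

$8.91 thousand

Competitive equilibrium: 37.25 − 0.7q = 23.5 + 0.6q → q* = 10.5769, p* = 29.8462.
Marginal revenue: MR = 37.25 − 1.4q. Set MR = MC: 37.25 − 1.4q = 23.5 + 0.6q → q_m = 6.875.
Price p_m = 37.25 − 0.7·6.875 = 32.4375; MC(q_m) = 23.5 + 0.6·6.875 = 27.625.
Competitive q* = 10.5769, so Δq = 3.7019; wedge = 32.4375 − 27.625 = 4.8125.
DWL = ½ × 3.7019 × 4.8125 = $8.91 thousand.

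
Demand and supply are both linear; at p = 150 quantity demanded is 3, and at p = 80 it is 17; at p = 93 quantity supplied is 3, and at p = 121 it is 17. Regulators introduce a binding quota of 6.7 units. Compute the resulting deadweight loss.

Demand slope = (80 − 150)/(17 − 3) = −5, so p = 165 − 5q.
Supply slope = (121 − 93)/(17 − 3) = 2, so p = 87 + 2q.
Competitive equilibrium: 165 − 5q = 87 + 2q → q* = 11.1429, p* = 109.2857.
At q = 6.7: demand price = 165 − 5·6.7 = 131.5; supply price = 87 + 2·6.7 = 100.4.
Δq = 11.1429 − 6.7 = 4.4429; wedge = 131.5 − 100.4 = 31.1.
The triangle = ½ × 4.4429 × 31.1 = 69.09.

69.09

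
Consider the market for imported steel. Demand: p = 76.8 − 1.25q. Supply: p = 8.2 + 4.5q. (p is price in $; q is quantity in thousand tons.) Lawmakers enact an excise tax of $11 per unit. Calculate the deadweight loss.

$10.52 thousand

Competitive equilibrium: 76.8 − 1.25q = 8.2 + 4.5q → q* = 11.9304, p* = 61.887.
With the tax, the buyer price exceeds the seller price by 11: (76.8 − 1.25q) − (8.2 + 4.5q) = 11 → q' = 10.0174.
Δq = 11.9304 − 10.0174 = 1.913; the wedge equals the tax, 11.
DWL = ½ × 1.913 × 11 = $10.52 thousand.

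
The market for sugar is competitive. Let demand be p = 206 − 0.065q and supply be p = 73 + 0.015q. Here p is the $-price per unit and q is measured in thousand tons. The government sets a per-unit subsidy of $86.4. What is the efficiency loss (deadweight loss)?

Competitive equilibrium: 206 − 0.065q = 73 + 0.015q → q* = 1662.5, p* = 97.9375.
The subsidy lowers effective supply by 86.4: p = 0.015q − 13.4.
New quantity: 206 − 0.065q = 0.015q − 13.4 → q' = 2742.5.
Overproduction Δq = 2742.5 − 1662.5 = 1080; wedge = subsidy = 86.4.
DWL = ½ × 1080 × 86.4 = $46656 thousand.

$46656 thousand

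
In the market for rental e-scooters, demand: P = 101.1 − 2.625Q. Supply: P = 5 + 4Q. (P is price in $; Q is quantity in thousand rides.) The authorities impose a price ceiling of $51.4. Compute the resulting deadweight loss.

Competitive equilibrium: 101.1 − 2.625Q = 5 + 4Q → Q* = 14.5057, P* = 63.0226.
At the ceiling P = 51.4, quantity supplied = (51.4 − 5)/4 = 11.6.
Willingness to pay at Q' = 11.6: 101.1 − 2.625·11.6 = 70.65.
ΔQ = 14.5057 − 11.6 = 2.9057; wedge = 70.65 − 51.4 = 19.25.
DWL = ½ × 2.9057 × 19.25 = $27.97 thousand.

$27.97 thousand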